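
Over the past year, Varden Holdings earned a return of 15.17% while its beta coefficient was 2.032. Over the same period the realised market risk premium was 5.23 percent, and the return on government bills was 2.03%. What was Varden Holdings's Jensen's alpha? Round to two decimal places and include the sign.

CAPM benchmark = R_f + β(R_m − R_f) = 2.03% + 2.032 × 5.23% = 12.65736%
α = actual − benchmark = 15.17% − 12.65736% = +2.51%

+2.51%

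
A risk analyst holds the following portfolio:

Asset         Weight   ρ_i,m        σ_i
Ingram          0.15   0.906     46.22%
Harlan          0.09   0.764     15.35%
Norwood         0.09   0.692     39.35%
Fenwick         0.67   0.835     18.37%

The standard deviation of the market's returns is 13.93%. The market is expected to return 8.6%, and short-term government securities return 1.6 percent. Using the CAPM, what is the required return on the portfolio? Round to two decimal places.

11.68%

β_Ingram = 0.906 × 46.22% / 13.93% = 3.0061
β_Harlan = 0.764 × 15.35% / 13.93% = 0.8419
β_Norwood = 0.692 × 39.35% / 13.93% = 1.9548
β_Fenwick = 0.835 × 18.37% / 13.93% = 1.1011
β_P = Σ w_i β_i = 0.15×3.0061 + 0.09×0.8419 + 0.09×1.9548 + 0.67×1.1011 = 1.4404
MRP = 8.6% − 1.6% = 7.00%
E(R_P) = R_f + β_P × MRP = 1.6% + 1.4404 × 7.0% = 11.68%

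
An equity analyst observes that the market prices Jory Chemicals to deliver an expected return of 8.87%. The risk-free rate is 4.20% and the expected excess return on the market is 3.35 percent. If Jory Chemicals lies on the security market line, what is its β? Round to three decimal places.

1.394

β = (E(R) − R_f) / MRP = (8.87% − 4.20%) / 3.35% = 4.67% / 3.35% = 1.394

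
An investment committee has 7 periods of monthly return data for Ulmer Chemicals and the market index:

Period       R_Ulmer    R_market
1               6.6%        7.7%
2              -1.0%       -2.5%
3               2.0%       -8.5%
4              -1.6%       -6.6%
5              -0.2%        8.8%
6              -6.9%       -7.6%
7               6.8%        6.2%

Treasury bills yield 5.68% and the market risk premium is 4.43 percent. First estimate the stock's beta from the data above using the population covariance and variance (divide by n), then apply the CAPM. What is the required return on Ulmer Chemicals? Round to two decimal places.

Mean R_i = (6.6 − 1.0 + 2.0 − 1.6 − 0.2 − 6.9 + 6.8) / 7 = 0.8143%
Mean R_m = (7.7 − 2.5 − 8.5 − 6.6 + 8.8 − 7.6 + 6.2) / 7 = -0.3571%
Σ(R_i − R̄_i)(R_m − R̄_m) = 141.7557  ⇒  Cov = 141.7557 / 7 = 20.2508
Σ(R_m − R̄_m)² = 354.0971  ⇒  Var(R_m) = 354.0971 / 7 = 50.5853
β = Cov / Var(R_m) = 20.2508 / 50.5853 = 0.4003
E(R) = R_f + β × MRP = 5.68% + 0.4003 × 4.43% = 7.45%

7.45%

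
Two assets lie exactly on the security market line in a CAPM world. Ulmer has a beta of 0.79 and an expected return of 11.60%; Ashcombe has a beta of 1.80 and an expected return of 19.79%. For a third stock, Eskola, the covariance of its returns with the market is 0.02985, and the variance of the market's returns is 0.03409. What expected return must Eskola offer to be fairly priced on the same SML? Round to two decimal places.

12.29%

MRP = (19.79% − 11.60%) / (1.80 − 0.79) = 8.1089%
R_f = 11.60% − 0.79 × 8.1089% = 5.1940%
β_Eskola = Cov / Var(R_m) = 0.02985 / 0.03409 = 0.8756
E(R_Eskola) = R_f + β × MRP = 5.1940% + 0.8756 × 8.1089% = 12.29%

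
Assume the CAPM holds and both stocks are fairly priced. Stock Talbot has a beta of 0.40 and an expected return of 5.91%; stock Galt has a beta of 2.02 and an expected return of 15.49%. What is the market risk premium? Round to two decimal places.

Both satisfy E(R) = R_f + β·MRP, so the slope of the SML is
MRP = (15.49% − 5.91%) / (2.02 − 0.40) = 9.58% / 1.62 = 5.9136%

5.91%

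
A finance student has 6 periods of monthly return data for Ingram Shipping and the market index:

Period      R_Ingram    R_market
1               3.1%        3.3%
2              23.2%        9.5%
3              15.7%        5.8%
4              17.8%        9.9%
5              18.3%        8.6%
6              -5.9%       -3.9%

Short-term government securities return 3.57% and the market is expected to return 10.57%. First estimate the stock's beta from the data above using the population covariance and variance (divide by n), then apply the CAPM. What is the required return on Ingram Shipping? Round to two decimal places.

Mean R_i = (3.1 + 23.2 + 15.7 + 17.8 + 18.3 − 5.9) / 6 = 12.0333%
Mean R_m = (3.3 + 9.5 + 5.8 + 9.9 + 8.6 − 3.9) / 6 = 5.5333%
Σ(R_i − R̄_i)(R_m − R̄_m) = 278.7933  ⇒  Cov = 278.7933 / 6 = 46.4656
Σ(R_m − R̄_m)² = 138.2533  ⇒  Var(R_m) = 138.2533 / 6 = 23.0422
β = Cov / Var(R_m) = 46.4656 / 23.0422 = 2.0165
MRP = 10.57% − 3.57% = 7.00%
E(R) = R_f + β × MRP = 3.57% + 2.0165 × 7.00% = 17.69%

17.69%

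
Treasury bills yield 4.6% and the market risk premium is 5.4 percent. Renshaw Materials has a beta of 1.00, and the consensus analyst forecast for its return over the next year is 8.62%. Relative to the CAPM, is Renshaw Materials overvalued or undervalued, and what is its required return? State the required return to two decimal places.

Required return = R_f + β·MRP = 4.6% + 1.00 × 5.4% = 10.00%
Forecast 8.62% < required 10.00% → the stock plots below the SML → overvalued.

Overvalued; required return 10.00%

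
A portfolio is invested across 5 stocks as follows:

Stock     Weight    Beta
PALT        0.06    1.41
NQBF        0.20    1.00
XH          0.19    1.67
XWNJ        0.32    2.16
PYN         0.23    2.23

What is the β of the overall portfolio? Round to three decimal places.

β_P = Σ w_i β_i = 0.06×1.41 + 0.20×1.00 + 0.19×1.67 + 0.32×2.16 + 0.23×2.23 = 1.8060

1.806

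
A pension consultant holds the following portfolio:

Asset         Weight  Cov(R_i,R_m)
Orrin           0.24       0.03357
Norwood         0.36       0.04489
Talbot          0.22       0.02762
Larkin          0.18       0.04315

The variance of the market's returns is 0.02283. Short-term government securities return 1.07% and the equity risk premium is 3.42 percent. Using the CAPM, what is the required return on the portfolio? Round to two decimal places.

β_Orrin = 0.03357 / 0.02283 = 1.4704
β_Norwood = 0.04489 / 0.02283 = 1.9663
β_Talbot = 0.02762 / 0.02283 = 1.2098
β_Larkin = 0.04315 / 0.02283 = 1.8901
β_P = Σ w_i β_i = 0.24×1.4704 + 0.36×1.9663 + 0.22×1.2098 + 0.18×1.8901 = 1.6671
E(R_P) = R_f + β_P × MRP = 1.07% + 1.6671 × 3.42% = 6.77%

6.77%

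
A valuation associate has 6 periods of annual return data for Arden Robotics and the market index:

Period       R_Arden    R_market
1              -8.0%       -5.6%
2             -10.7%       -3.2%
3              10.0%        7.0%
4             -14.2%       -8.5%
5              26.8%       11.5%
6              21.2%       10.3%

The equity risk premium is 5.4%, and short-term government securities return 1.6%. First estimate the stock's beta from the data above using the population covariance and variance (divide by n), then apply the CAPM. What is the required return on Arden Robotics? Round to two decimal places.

Mean R_i = (-8.0 − 10.7 + 10.0 − 14.2 + 26.8 + 21.2) / 6 = 4.1833%
Mean R_m = (-5.6 − 3.2 + 7.0 − 8.5 + 11.5 + 10.3) / 6 = 1.9167%
Σ(R_i − R̄_i)(R_m − R̄_m) = 748.1917  ⇒  Cov = 748.1917 / 6 = 124.6986
Σ(R_m − R̄_m)² = 379.1483  ⇒  Var(R_m) = 379.1483 / 6 = 63.1914
β = Cov / Var(R_m) = 124.6986 / 63.1914 = 1.9733
E(R) = R_f + β × MRP = 1.6% + 1.9733 × 5.4% = 12.26%

12.26%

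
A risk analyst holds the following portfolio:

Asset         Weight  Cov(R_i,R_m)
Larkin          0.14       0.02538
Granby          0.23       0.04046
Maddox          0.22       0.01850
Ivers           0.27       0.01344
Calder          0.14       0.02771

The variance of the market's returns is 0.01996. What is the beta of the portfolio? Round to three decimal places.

1.224

β_Larkin = 0.02538 / 0.01996 = 1.2715
β_Granby = 0.04046 / 0.01996 = 2.0271
β_Maddox = 0.01850 / 0.01996 = 0.9269
β_Ivers = 0.01344 / 0.01996 = 0.6733
β_Calder = 0.02771 / 0.01996 = 1.3883
β_P = Σ w_i β_i = 0.14×1.2715 + 0.23×2.0271 + 0.22×0.9269 + 0.27×0.6733 + 0.14×1.3883 = 1.2243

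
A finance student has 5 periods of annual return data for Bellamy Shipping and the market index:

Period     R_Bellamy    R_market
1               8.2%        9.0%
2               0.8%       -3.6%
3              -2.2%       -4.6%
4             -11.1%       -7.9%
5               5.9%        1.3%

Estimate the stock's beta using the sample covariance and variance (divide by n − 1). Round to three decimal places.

Mean R_i = (8.2 + 0.8 − 2.2 − 11.1 + 5.9) / 5 = 0.3200%
Mean R_m = (9.0 − 3.6 − 4.6 − 7.9 + 1.3) / 5 = -1.1600%
Σ(R_i − R̄_i)(R_m − R̄_m) = 178.2560  ⇒  Cov = 178.2560 / 4 = 44.5640
Σ(R_m − R̄_m)² = 172.4920  ⇒  Var(R_m) = 172.4920 / 4 = 43.1230
β = Cov / Var(R_m) = 44.5640 / 43.1230 = 1.0334

1.033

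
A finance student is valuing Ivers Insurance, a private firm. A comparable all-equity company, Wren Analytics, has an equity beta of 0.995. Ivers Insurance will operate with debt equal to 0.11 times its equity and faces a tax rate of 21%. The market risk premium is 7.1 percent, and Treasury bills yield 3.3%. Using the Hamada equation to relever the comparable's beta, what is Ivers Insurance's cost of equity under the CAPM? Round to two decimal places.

β_L = β_U × [1 + (1 − t)(D/E)] = 0.995 × [1 + (1 − 0.21) × 0.11]
    = 0.995 × [1 + 0.79 × 0.11] = 0.995 × 1.0869 = 1.0815
E(R) = R_f + β_L × MRP = 3.3% + 1.0815 × 7.1% = 10.98%

10.98%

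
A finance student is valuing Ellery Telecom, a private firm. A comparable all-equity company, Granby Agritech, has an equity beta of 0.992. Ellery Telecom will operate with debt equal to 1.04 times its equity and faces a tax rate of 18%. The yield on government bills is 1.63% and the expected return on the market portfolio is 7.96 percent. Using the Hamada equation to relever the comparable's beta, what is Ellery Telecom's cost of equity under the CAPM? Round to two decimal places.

β_L = β_U × [1 + (1 − t)(D/E)] = 0.992 × [1 + (1 − 0.18) × 1.04]
    = 0.992 × [1 + 0.82 × 1.04] = 0.992 × 1.8528 = 1.8380
MRP = 7.96% − 1.63% = 6.33%
E(R) = R_f + β_L × MRP = 1.63% + 1.8380 × 6.33% = 13.26%

13.26%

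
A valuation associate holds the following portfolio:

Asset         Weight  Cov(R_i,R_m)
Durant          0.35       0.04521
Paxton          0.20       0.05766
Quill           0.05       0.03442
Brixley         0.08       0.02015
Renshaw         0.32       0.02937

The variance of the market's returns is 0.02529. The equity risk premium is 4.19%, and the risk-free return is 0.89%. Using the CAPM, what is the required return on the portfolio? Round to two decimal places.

7.53%

β_Durant = 0.04521 / 0.02529 = 1.7877
β_Paxton = 0.05766 / 0.02529 = 2.2800
β_Quill = 0.03442 / 0.02529 = 1.3610
β_Brixley = 0.02015 / 0.02529 = 0.7968
β_Renshaw = 0.02937 / 0.02529 = 1.1613
β_P = Σ w_i β_i = 0.35×1.7877 + 0.20×2.2800 + 0.05×1.3610 + 0.08×0.7968 + 0.32×1.1613 = 1.5851
E(R_P) = R_f + β_P × MRP = 0.89% + 1.5851 × 4.19% = 7.53%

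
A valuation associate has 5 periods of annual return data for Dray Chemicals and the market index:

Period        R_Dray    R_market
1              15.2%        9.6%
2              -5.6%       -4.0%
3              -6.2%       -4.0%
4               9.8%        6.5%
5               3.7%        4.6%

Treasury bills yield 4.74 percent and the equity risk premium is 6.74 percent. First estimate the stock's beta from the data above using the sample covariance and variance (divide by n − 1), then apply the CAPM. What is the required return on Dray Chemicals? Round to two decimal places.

Mean R_i = (15.2 − 5.6 − 6.2 + 9.8 + 3.7) / 5 = 3.3800%
Mean R_m = (9.6 − 4.0 − 4.0 + 6.5 + 4.6) / 5 = 2.5400%
Σ(R_i − R̄_i)(R_m − R̄_m) = 230.9140  ⇒  Cov = 230.9140 / 4 = 57.7285
Σ(R_m − R̄_m)² = 155.3120  ⇒  Var(R_m) = 155.3120 / 4 = 38.8280
β = Cov / Var(R_m) = 57.7285 / 38.8280 = 1.4868
E(R) = R_f + β × MRP = 4.74% + 1.4868 × 6.74% = 14.76%

14.76%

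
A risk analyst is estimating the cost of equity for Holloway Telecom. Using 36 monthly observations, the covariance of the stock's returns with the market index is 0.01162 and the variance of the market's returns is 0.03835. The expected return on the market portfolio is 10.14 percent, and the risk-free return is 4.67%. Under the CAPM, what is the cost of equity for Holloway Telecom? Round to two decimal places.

β = Cov(R_i, R_m) / Var(R_m) = 0.01162 / 0.03835 = 0.3030
MRP = 10.14% − 4.67% = 5.47%
E(R) = R_f + β × MRP = 4.67% + 0.3030 × 5.47% = 6.33%

6.33%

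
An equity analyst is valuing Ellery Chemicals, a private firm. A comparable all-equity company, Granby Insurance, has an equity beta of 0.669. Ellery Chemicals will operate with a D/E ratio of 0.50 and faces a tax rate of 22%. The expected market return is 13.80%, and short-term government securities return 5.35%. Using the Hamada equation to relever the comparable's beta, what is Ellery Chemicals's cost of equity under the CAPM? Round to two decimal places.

β_L = β_U × [1 + (1 − t)(D/E)] = 0.669 × [1 + (1 − 0.22) × 0.50]
    = 0.669 × [1 + 0.78 × 0.50] = 0.669 × 1.3900 = 0.9299
MRP = 13.80% − 5.35% = 8.45%
E(R) = R_f + β_L × MRP = 5.35% + 0.9299 × 8.45% = 13.21%

13.21%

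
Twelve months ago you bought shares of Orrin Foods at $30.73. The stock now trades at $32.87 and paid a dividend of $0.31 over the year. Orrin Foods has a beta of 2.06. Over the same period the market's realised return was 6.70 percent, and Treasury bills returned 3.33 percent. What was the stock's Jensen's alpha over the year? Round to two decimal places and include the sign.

Realised HPR = (P1 + D1 − P0) / P0 = (32.87 + 0.31 − 30.73) / 30.73 = 2.45 / 30.73 = 7.9727%
MRP = 6.70% − 3.33% = 3.37%
CAPM required = R_f + β·MRP = 3.33% + 2.06 × 3.37% = 10.2722%
α = realised − required = 7.9727% − 10.2722% = -2.30%

-2.30%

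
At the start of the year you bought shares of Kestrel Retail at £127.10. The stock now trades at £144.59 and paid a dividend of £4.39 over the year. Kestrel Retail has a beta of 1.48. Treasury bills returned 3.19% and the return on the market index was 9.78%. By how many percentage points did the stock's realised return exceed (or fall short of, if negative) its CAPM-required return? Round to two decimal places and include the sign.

Realised HPR = (P1 + D1 − P0) / P0 = (144.59 + 4.39 − 127.10) / 127.10 = 21.88 / 127.10 = 17.2148%
MRP = 9.78% − 3.19% = 6.59%
CAPM required = R_f + β·MRP = 3.19% + 1.48 × 6.59% = 12.9432%
α = realised − required = 17.2148% − 12.9432% = +4.27%

+4.27%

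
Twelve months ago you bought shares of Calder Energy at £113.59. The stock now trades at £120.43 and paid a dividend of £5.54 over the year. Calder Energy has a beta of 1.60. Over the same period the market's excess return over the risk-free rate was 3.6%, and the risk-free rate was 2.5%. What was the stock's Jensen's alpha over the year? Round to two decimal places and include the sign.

Realised HPR = (P1 + D1 − P0) / P0 = (120.43 + 5.54 − 113.59) / 113.59 = 12.38 / 113.59 = 10.8988%
CAPM required = R_f + β·MRP = 2.5% + 1.60 × 3.6% = 8.2600%
α = realised − required = 10.8988% − 8.2600% = +2.64%

+2.64%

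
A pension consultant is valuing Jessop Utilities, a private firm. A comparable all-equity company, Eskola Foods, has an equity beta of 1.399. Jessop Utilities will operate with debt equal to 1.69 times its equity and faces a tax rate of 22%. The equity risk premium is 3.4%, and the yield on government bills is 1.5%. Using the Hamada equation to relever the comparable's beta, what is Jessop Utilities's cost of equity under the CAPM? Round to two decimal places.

12.53%

β_L = β_U × [1 + (1 − t)(D/E)] = 1.399 × [1 + (1 − 0.22) × 1.69]
    = 1.399 × [1 + 0.78 × 1.69] = 1.399 × 2.3182 = 3.2432
E(R) = R_f + β_L × MRP = 1.5% + 3.2432 × 3.4% = 12.53%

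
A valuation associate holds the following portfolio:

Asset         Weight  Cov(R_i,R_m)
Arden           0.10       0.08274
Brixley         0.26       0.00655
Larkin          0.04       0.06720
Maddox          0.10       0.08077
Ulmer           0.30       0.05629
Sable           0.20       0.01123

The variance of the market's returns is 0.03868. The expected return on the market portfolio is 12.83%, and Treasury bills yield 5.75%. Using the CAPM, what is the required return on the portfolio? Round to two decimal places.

13.05%

β_Arden = 0.08274 / 0.03868 = 2.1391
β_Brixley = 0.00655 / 0.03868 = 0.1693
β_Larkin = 0.06720 / 0.03868 = 1.7373
β_Maddox = 0.08077 / 0.03868 = 2.0882
β_Ulmer = 0.05629 / 0.03868 = 1.4553
β_Sable = 0.01123 / 0.03868 = 0.2903
β_P = Σ w_i β_i = 0.10×2.1391 + 0.26×0.1693 + 0.04×1.7373 + 0.10×2.0882 + 0.30×1.4553 + 0.20×0.2903 = 1.0309
MRP = 12.83% − 5.75% = 7.08%
E(R_P) = R_f + β_P × MRP = 5.75% + 1.0309 × 7.08% = 13.05%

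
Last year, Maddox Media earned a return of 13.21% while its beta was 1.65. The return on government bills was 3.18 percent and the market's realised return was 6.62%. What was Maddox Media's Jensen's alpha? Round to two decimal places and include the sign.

+4.35%

Market excess return = 6.62% − 3.18% = 3.44%
CAPM benchmark = R_f + β(R_m − R_f) = 3.18% + 1.65 × 3.44% = 8.8560%
α = actual − benchmark = 13.21% − 8.8560% = +4.35%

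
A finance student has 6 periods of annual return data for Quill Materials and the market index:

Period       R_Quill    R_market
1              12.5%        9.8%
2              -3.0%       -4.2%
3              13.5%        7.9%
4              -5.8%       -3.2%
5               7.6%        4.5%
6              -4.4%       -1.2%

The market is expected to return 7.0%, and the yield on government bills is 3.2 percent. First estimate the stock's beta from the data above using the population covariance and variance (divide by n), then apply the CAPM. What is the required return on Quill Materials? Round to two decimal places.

8.64%

Mean R_i = (12.5 − 3.0 + 13.5 − 5.8 + 7.6 − 4.4) / 6 = 3.4000%
Mean R_m = (9.8 − 4.2 + 7.9 − 3.2 + 4.5 − 1.2) / 6 = 2.2667%
Σ(R_i − R̄_i)(R_m − R̄_m) = 253.5500  ⇒  Cov = 253.5500 / 6 = 42.2583
Σ(R_m − R̄_m)² = 177.1933  ⇒  Var(R_m) = 177.1933 / 6 = 29.5322
β = Cov / Var(R_m) = 42.2583 / 29.5322 = 1.4309
MRP = 7.0% − 3.2% = 3.80%
E(R) = R_f + β × MRP = 3.2% + 1.4309 × 3.8% = 8.64%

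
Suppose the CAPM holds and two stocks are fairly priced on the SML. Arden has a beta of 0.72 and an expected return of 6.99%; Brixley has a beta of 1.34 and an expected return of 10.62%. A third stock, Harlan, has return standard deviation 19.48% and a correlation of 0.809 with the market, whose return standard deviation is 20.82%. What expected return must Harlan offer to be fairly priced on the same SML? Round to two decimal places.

MRP = (10.62% − 6.99%) / (1.34 − 0.72) = 5.8548%
R_f = 6.99% − 0.72 × 5.8548% = 2.7745%
β_Harlan = ρ·σ_i/σ_m = 0.809 × 19.48 / 20.82 = 0.7569
E(R_Harlan) = R_f + β × MRP = 2.7745% + 0.7569 × 5.8548% = 7.21%

7.21%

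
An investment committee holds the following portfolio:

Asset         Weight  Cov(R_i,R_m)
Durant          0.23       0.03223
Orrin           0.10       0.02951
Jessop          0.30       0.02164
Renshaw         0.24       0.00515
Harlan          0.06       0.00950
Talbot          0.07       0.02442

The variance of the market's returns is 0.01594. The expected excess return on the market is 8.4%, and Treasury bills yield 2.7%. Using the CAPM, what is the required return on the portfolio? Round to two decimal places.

β_Durant = 0.03223 / 0.01594 = 2.0220
β_Orrin = 0.02951 / 0.01594 = 1.8513
β_Jessop = 0.02164 / 0.01594 = 1.3576
β_Renshaw = 0.00515 / 0.01594 = 0.3231
β_Harlan = 0.00950 / 0.01594 = 0.5960
β_Talbot = 0.02442 / 0.01594 = 1.5320
β_P = Σ w_i β_i = 0.23×2.0220 + 0.10×1.8513 + 0.30×1.3576 + 0.24×0.3231 + 0.06×0.5960 + 0.07×1.5320 = 1.2780
E(R_P) = R_f + β_P × MRP = 2.7% + 1.2780 × 8.4% = 13.44%

13.44%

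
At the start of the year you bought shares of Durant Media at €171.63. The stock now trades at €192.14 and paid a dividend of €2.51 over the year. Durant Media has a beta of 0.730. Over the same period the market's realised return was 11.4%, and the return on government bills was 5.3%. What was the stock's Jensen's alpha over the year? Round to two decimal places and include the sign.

+3.66%

Realised HPR = (P1 + D1 − P0) / P0 = (192.14 + 2.51 − 171.63) / 171.63 = 23.02 / 171.63 = 13.4126%
MRP = 11.4% − 5.3% = 6.10%
CAPM required = R_f + β·MRP = 5.3% + 0.730 × 6.1% = 9.7530%
α = realised − required = 13.4126% − 9.7530% = +3.66%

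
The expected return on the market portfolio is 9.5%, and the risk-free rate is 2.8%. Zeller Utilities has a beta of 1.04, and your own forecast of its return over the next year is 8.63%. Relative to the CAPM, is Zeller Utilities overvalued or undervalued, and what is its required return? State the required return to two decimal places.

Overvalued; required return 9.77%

MRP = 9.5% − 2.8% = 6.70%
Required return = R_f + β·MRP = 2.8% + 1.04 × 6.7% = 9.77%
Forecast 8.63% < required 9.77% → the stock plots below the SML → overvalued.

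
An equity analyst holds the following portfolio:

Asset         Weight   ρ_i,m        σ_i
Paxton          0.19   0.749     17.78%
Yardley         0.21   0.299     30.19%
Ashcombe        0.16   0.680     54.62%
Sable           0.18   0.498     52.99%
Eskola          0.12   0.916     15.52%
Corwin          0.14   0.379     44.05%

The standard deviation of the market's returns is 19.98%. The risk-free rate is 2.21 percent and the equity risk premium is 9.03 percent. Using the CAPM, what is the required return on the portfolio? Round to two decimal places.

10.87%

β_Paxton = 0.749 × 17.78% / 19.98% = 0.6665
β_Yardley = 0.299 × 30.19% / 19.98% = 0.4518
β_Ashcombe = 0.680 × 54.62% / 19.98% = 1.8589
β_Sable = 0.498 × 52.99% / 19.98% = 1.3208
β_Eskola = 0.916 × 15.52% / 19.98% = 0.7115
β_Corwin = 0.379 × 44.05% / 19.98% = 0.8356
β_P = Σ w_i β_i = 0.19×0.6665 + 0.21×0.4518 + 0.16×1.8589 + 0.18×1.3208 + 0.12×0.7115 + 0.14×0.8356 = 0.9590
E(R_P) = R_f + β_P × MRP = 2.21% + 0.9590 × 9.03% = 10.87%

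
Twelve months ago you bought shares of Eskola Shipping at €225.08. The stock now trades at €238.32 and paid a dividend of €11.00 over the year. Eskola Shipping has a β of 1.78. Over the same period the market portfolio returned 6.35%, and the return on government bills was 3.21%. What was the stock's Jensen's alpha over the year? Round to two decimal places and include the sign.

+1.97%

Realised HPR = (P1 + D1 − P0) / P0 = (238.32 + 11.00 − 225.08) / 225.08 = 24.24 / 225.08 = 10.7695%
MRP = 6.35% − 3.21% = 3.14%
CAPM required = R_f + β·MRP = 3.21% + 1.78 × 3.14% = 8.7992%
α = realised − required = 10.7695% − 8.7992% = +1.97%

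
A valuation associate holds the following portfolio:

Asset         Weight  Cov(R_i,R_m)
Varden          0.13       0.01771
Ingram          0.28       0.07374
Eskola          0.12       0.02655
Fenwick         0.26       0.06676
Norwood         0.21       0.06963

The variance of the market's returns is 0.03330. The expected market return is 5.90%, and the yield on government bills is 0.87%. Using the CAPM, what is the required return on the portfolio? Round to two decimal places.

β_Varden = 0.01771 / 0.03330 = 0.5318
β_Ingram = 0.07374 / 0.03330 = 2.2144
β_Eskola = 0.02655 / 0.03330 = 0.7973
β_Fenwick = 0.06676 / 0.03330 = 2.0048
β_Norwood = 0.06963 / 0.03330 = 2.0910
β_P = Σ w_i β_i = 0.13×0.5318 + 0.28×2.2144 + 0.12×0.7973 + 0.26×2.0048 + 0.21×2.0910 = 1.7452
MRP = 5.90% − 0.87% = 5.03%
E(R_P) = R_f + β_P × MRP = 0.87% + 1.7452 × 5.03% = 9.65%

9.65%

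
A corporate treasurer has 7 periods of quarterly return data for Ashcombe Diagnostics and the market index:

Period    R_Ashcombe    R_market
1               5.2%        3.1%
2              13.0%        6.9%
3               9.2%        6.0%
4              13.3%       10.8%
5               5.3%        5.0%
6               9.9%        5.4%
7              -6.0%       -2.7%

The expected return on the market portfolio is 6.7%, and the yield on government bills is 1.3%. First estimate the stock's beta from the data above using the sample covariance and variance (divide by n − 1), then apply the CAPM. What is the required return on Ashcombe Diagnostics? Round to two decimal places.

Mean R_i = (5.2 + 13.0 + 9.2 + 13.3 + 5.3 + 9.9 − 6.0) / 7 = 7.1286%
Mean R_m = (3.1 + 6.9 + 6.0 + 10.8 + 5.0 + 5.4 − 2.7) / 7 = 4.9286%
Σ(R_i − R̄_i)(R_m − R̄_m) = 154.8843  ⇒  Cov = 154.8843 / 6 = 25.8141
Σ(R_m − R̄_m)² = 101.2743  ⇒  Var(R_m) = 101.2743 / 6 = 16.8791
β = Cov / Var(R_m) = 25.8141 / 16.8791 = 1.5294
MRP = 6.7% − 1.3% = 5.40%
E(R) = R_f + β × MRP = 1.3% + 1.5294 × 5.4% = 9.56%

9.56%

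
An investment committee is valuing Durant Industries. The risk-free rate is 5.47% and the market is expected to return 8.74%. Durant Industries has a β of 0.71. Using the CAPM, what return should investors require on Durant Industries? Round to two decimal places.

7.79%

Market risk premium = E(R_m) − R_f = 8.74% − 5.47% = 3.27%
E(R) = R_f + β × MRP = 5.47% + 0.71 × 3.27% = 7.79%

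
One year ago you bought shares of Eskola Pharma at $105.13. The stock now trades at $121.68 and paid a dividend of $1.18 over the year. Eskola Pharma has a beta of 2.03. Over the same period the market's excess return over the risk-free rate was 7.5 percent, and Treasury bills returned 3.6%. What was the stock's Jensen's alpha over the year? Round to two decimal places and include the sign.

Realised HPR = (P1 + D1 − P0) / P0 = (121.68 + 1.18 − 105.13) / 105.13 = 17.73 / 105.13 = 16.8648%
CAPM required = R_f + β·MRP = 3.6% + 2.03 × 7.5% = 18.8250%
α = realised − required = 16.8648% − 18.8250% = -1.96%

-1.96%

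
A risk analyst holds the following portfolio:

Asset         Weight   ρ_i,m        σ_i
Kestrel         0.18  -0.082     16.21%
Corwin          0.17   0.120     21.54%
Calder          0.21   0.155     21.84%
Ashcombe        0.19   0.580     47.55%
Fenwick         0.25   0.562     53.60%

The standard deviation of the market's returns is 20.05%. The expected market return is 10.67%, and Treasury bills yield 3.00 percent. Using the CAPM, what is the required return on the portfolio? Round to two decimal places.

8.23%

β_Kestrel = -0.082 × 16.21% / 20.05% = -0.0663
β_Corwin = 0.120 × 21.54% / 20.05% = 0.1289
β_Calder = 0.155 × 21.84% / 20.05% = 0.1688
β_Ashcombe = 0.580 × 47.55% / 20.05% = 1.3755
β_Fenwick = 0.562 × 53.60% / 20.05% = 1.5024
β_P = Σ w_i β_i = 0.18×-0.0663 + 0.17×0.1289 + 0.21×0.1688 + 0.19×1.3755 + 0.25×1.5024 = 0.6824
MRP = 10.67% − 3.00% = 7.67%
E(R_P) = R_f + β_P × MRP = 3.00% + 0.6824 × 7.67% = 8.23%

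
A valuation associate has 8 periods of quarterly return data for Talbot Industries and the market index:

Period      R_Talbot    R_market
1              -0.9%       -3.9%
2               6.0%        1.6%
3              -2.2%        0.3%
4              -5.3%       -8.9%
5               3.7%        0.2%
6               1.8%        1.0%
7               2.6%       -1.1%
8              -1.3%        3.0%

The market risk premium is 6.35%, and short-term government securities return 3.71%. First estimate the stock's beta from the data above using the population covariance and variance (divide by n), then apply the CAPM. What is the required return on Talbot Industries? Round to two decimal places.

7.47%

Mean R_i = (-0.9 + 6.0 − 2.2 − 5.3 + 3.7 + 1.8 + 2.6 − 1.3) / 8 = 0.5500%
Mean R_m = (-3.9 + 1.6 + 0.3 − 8.9 + 0.2 + 1.0 − 1.1 + 3.0) / 8 = -0.9750%
Σ(R_i − R̄_i)(R_m − R̄_m) = 59.6900  ⇒  Cov = 59.6900 / 8 = 7.4613
Σ(R_m − R̄_m)² = 100.7150  ⇒  Var(R_m) = 100.7150 / 8 = 12.5894
β = Cov / Var(R_m) = 7.4613 / 12.5894 = 0.5927
E(R) = R_f + β × MRP = 3.71% + 0.5927 × 6.35% = 7.47%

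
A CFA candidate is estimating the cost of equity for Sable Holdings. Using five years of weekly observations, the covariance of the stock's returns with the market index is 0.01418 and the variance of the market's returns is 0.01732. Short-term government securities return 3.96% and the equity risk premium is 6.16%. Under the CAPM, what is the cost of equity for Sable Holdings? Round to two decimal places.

β = Cov(R_i, R_m) / Var(R_m) = 0.01418 / 0.01732 = 0.8187
E(R) = R_f + β × MRP = 3.96% + 0.8187 × 6.16% = 9.00%

9.00%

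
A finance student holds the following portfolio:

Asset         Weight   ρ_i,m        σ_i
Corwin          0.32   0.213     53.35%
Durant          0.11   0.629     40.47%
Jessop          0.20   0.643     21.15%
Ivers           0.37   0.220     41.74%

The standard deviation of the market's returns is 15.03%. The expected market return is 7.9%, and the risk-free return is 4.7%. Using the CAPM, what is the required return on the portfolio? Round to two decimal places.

7.37%

β_Corwin = 0.213 × 53.35% / 15.03% = 0.7561
β_Durant = 0.629 × 40.47% / 15.03% = 1.6937
β_Jessop = 0.643 × 21.15% / 15.03% = 0.9048
β_Ivers = 0.220 × 41.74% / 15.03% = 0.6110
β_P = Σ w_i β_i = 0.32×0.7561 + 0.11×1.6937 + 0.20×0.9048 + 0.37×0.6110 = 0.8353
MRP = 7.9% − 4.7% = 3.20%
E(R_P) = R_f + β_P × MRP = 4.7% + 0.8353 × 3.2% = 7.37%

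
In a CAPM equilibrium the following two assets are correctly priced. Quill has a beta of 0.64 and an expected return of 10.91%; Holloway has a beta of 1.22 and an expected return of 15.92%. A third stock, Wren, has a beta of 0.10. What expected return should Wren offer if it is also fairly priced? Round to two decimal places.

6.25%

MRP (SML slope) = (15.92% − 10.91%) / (1.22 − 0.64) = 5.01% / 0.58 = 8.6379%
R_f (intercept) = 10.91% − 0.64 × 8.6379% = 5.3817%
E(R_Wren) = R_f + β × MRP = 5.3817% + 0.10 × 8.6379% = 6.25%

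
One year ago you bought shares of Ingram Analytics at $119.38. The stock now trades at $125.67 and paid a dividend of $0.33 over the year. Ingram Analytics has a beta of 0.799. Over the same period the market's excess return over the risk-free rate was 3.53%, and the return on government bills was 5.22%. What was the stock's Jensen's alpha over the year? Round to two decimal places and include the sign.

-2.50%

Realised HPR = (P1 + D1 − P0) / P0 = (125.67 + 0.33 − 119.38) / 119.38 = 6.62 / 119.38 = 5.5453%
CAPM required = R_f + β·MRP = 5.22% + 0.799 × 3.53% = 8.04047%
α = realised − required = 5.5453% − 8.04047% = -2.50%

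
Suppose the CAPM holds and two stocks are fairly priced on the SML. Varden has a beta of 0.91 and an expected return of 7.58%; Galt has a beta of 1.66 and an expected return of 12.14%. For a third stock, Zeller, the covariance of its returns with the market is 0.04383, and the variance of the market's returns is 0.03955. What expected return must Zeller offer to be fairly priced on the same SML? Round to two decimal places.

MRP = (12.14% − 7.58%) / (1.66 − 0.91) = 6.0800%
R_f = 7.58% − 0.91 × 6.0800% = 2.0472%
β_Zeller = Cov / Var(R_m) = 0.04383 / 0.03955 = 1.1082
E(R_Zeller) = R_f + β × MRP = 2.0472% + 1.1082 × 6.0800% = 8.79%

8.79%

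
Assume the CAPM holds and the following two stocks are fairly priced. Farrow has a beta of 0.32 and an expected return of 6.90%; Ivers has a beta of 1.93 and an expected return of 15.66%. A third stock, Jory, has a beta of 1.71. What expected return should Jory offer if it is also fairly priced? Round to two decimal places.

MRP (SML slope) = (15.66% − 6.90%) / (1.93 − 0.32) = 8.76% / 1.61 = 5.4410%
R_f (intercept) = 6.90% − 0.32 × 5.4410% = 5.1589%
E(R_Jory) = R_f + β × MRP = 5.1589% + 1.71 × 5.4410% = 14.46%

14.46%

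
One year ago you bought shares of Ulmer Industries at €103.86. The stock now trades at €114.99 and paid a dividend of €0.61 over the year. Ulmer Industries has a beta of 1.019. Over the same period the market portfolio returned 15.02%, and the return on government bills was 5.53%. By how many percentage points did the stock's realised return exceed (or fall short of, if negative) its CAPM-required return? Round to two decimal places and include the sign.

-3.90%

Realised HPR = (P1 + D1 − P0) / P0 = (114.99 + 0.61 − 103.86) / 103.86 = 11.74 / 103.86 = 11.3037%
MRP = 15.02% − 5.53% = 9.49%
CAPM required = R_f + β·MRP = 5.53% + 1.019 × 9.49% = 15.20031%
α = realised − required = 11.3037% − 15.20031% = -3.90%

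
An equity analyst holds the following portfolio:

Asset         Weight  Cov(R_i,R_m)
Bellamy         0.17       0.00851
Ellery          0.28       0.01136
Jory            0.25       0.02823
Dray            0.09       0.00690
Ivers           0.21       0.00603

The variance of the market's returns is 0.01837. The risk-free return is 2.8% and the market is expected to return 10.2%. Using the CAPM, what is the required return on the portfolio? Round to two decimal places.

β_Bellamy = 0.00851 / 0.01837 = 0.4633
β_Ellery = 0.01136 / 0.01837 = 0.6184
β_Jory = 0.02823 / 0.01837 = 1.5367
β_Dray = 0.00690 / 0.01837 = 0.3756
β_Ivers = 0.00603 / 0.01837 = 0.3283
β_P = Σ w_i β_i = 0.17×0.4633 + 0.28×0.6184 + 0.25×1.5367 + 0.09×0.3756 + 0.21×0.3283 = 0.7388
MRP = 10.2% − 2.8% = 7.40%
E(R_P) = R_f + β_P × MRP = 2.8% + 0.7388 × 7.4% = 8.27%

8.27%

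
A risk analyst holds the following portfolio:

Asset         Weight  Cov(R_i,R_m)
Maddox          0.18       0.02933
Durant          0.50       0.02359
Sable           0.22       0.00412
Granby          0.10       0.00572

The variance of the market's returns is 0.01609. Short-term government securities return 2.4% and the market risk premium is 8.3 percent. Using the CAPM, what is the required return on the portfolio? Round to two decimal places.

11.97%

β_Maddox = 0.02933 / 0.01609 = 1.8229
β_Durant = 0.02359 / 0.01609 = 1.4661
β_Sable = 0.00412 / 0.01609 = 0.2561
β_Granby = 0.00572 / 0.01609 = 0.3555
β_P = Σ w_i β_i = 0.18×1.8229 + 0.50×1.4661 + 0.22×0.2561 + 0.10×0.3555 = 1.1531
E(R_P) = R_f + β_P × MRP = 2.4% + 1.1531 × 8.3% = 11.97%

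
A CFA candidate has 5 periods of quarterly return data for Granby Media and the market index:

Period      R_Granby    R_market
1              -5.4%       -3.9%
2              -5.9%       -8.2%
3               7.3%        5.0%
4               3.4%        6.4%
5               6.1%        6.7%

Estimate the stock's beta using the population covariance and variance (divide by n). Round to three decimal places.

Mean R_i = (-5.4 − 5.9 + 7.3 + 3.4 + 6.1) / 5 = 1.1000%
Mean R_m = (-3.9 − 8.2 + 5.0 + 6.4 + 6.7) / 5 = 1.2000%
Σ(R_i − R̄_i)(R_m − R̄_m) = 161.9700  ⇒  Cov = 161.9700 / 5 = 32.3940
Σ(R_m − R̄_m)² = 186.1000  ⇒  Var(R_m) = 186.1000 / 5 = 37.2200
β = Cov / Var(R_m) = 32.3940 / 37.2200 = 0.8703

0.870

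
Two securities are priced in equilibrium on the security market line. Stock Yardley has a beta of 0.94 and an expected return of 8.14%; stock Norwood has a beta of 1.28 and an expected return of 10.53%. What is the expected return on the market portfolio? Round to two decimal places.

Both satisfy E(R) = R_f + β·MRP, so the slope of the SML is
MRP = (10.53% − 8.14%) / (1.28 − 0.94) = 2.39% / 0.34 = 7.0294%
R_f = E(R_Yardley) − β_Yardley·MRP = 8.14% − 0.94 × 7.0294% = 1.5324%
E(R_m) = R_f + MRP = 1.5324% + 7.0294% = 8.56%

8.56%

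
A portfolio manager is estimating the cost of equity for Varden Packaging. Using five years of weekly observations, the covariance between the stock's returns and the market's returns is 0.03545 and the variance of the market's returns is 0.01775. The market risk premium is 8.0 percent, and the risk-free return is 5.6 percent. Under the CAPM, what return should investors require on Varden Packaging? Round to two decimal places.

β = Cov(R_i, R_m) / Var(R_m) = 0.03545 / 0.01775 = 1.9972
E(R) = R_f + β × MRP = 5.6% + 1.9972 × 8.0% = 21.58%

21.58%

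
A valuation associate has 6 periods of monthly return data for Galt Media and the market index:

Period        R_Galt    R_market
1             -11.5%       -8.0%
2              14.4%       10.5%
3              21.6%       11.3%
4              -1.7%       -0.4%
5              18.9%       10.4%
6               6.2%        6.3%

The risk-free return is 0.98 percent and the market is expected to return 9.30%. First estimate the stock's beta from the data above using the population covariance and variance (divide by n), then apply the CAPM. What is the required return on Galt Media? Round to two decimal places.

Mean R_i = (-11.5 + 14.4 + 21.6 − 1.7 + 18.9 + 6.2) / 6 = 7.9833%
Mean R_m = (-8.0 + 10.5 + 11.3 − 0.4 + 10.4 + 6.3) / 6 = 5.0167%
Σ(R_i − R̄_i)(R_m − R̄_m) = 483.2817  ⇒  Cov = 483.2817 / 6 = 80.5470
Σ(R_m − R̄_m)² = 298.9483  ⇒  Var(R_m) = 298.9483 / 6 = 49.8247
β = Cov / Var(R_m) = 80.5470 / 49.8247 = 1.6166
MRP = 9.30% − 0.98% = 8.32%
E(R) = R_f + β × MRP = 0.98% + 1.6166 × 8.32% = 14.43%

14.43%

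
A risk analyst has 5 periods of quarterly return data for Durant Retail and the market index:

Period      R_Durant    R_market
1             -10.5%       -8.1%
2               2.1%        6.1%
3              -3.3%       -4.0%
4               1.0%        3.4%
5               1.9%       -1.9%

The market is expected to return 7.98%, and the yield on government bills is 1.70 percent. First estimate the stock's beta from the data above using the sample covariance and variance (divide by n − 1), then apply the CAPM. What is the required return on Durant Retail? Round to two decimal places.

Mean R_i = (-10.5 + 2.1 − 3.3 + 1.0 + 1.9) / 5 = -1.7600%
Mean R_m = (-8.1 + 6.1 − 4.0 + 3.4 − 1.9) / 5 = -0.9000%
Σ(R_i − R̄_i)(R_m − R̄_m) = 102.9300  ⇒  Cov = 102.9300 / 4 = 25.7325
Σ(R_m − R̄_m)² = 129.9400  ⇒  Var(R_m) = 129.9400 / 4 = 32.4850
β = Cov / Var(R_m) = 25.7325 / 32.4850 = 0.7921
MRP = 7.98% − 1.70% = 6.28%
E(R) = R_f + β × MRP = 1.70% + 0.7921 × 6.28% = 6.67%

6.67%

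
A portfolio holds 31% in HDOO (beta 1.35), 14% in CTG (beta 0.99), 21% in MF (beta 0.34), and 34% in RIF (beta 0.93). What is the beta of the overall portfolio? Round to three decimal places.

0.945

β_P = Σ w_i β_i = 0.31×1.35 + 0.14×0.99 + 0.21×0.34 + 0.34×0.93 = 0.9447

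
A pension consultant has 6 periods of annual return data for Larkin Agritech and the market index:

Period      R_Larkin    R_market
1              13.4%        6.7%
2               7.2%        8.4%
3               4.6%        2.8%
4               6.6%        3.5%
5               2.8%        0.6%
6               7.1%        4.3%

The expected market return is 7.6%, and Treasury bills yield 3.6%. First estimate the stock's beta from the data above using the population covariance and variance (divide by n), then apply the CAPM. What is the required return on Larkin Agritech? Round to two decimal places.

7.25%

Mean R_i = (13.4 + 7.2 + 4.6 + 6.6 + 2.8 + 7.1) / 6 = 6.9500%
Mean R_m = (6.7 + 8.4 + 2.8 + 3.5 + 0.6 + 4.3) / 6 = 4.3833%
Σ(R_i − R̄_i)(R_m − R̄_m) = 35.6650  ⇒  Cov = 35.6650 / 6 = 5.9442
Σ(R_m − R̄_m)² = 39.1083  ⇒  Var(R_m) = 39.1083 / 6 = 6.5181
β = Cov / Var(R_m) = 5.9442 / 6.5181 = 0.9120
MRP = 7.6% − 3.6% = 4.00%
E(R) = R_f + β × MRP = 3.6% + 0.9120 × 4.0% = 7.25%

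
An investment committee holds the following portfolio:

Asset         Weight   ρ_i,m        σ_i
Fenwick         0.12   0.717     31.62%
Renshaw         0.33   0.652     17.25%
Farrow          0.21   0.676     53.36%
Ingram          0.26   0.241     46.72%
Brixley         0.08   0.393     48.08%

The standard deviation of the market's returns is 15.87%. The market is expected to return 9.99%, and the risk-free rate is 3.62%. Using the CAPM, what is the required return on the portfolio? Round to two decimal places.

β_Fenwick = 0.717 × 31.62% / 15.87% = 1.4286
β_Renshaw = 0.652 × 17.25% / 15.87% = 0.7087
β_Farrow = 0.676 × 53.36% / 15.87% = 2.2729
β_Ingram = 0.241 × 46.72% / 15.87% = 0.7095
β_Brixley = 0.393 × 48.08% / 15.87% = 1.1906
β_P = Σ w_i β_i = 0.12×1.4286 + 0.33×0.7087 + 0.21×2.2729 + 0.26×0.7095 + 0.08×1.1906 = 1.1623
MRP = 9.99% − 3.62% = 6.37%
E(R_P) = R_f + β_P × MRP = 3.62% + 1.1623 × 6.37% = 11.02%

11.02%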